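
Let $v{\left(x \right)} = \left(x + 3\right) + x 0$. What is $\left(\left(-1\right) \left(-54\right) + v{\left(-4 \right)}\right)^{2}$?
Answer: $2809$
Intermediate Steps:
$v{\left(x \right)} = 3 + x$ ($v{\left(x \right)} = \left(3 + x\right) + 0 = 3 + x$)
$\left(\left(-1\right) \left(-54\right) + v{\left(-4 \right)}\right)^{2} = \left(\left(-1\right) \left(-54\right) + \left(3 - 4\right)\right)^{2} = \left(54 - 1\right)^{2} = 53^{2} = 2809$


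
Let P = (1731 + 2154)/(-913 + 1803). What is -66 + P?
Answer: -10971/178 ≈ -61.635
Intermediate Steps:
P = 777/178 (P = 3885/890 = 3885*(1/890) = 777/178 ≈ 4.3652)
-66 + P = -66 + 777/178 = -10971/178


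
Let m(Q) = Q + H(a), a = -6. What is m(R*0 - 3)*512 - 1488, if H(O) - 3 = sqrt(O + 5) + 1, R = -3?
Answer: -976 + 512*I ≈ -976.0 + 512.0*I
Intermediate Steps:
H(O) = 4 + sqrt(5 + O) (H(O) = 3 + (sqrt(O + 5) + 1) = 3 + (sqrt(5 + O) + 1) = 3 + (1 + sqrt(5 + O)) = 4 + sqrt(5 + O))
m(Q) = 4 + I + Q (m(Q) = Q + (4 + sqrt(5 - 6)) = Q + (4 + sqrt(-1)) = Q + (4 + I) = 4 + I + Q)
m(R*0 - 3)*512 - 1488 = (4 + I + (-3*0 - 3))*512 - 1488 = (4 + I + (0 - 3))*512 - 1488 = (4 + I - 3)*512 - 1488 = (1 + I)*512 - 1488 = (512 + 512*I) - 1488 = -976 + 512*I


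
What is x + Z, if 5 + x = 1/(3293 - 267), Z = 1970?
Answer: 5946091/3026 ≈ 1965.0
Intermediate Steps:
x = -15129/3026 (x = -5 + 1/(3293 - 267) = -5 + 1/3026 = -15129/3026 ≈ -4.9997)
x + Z = -15129/3026 + 1970 = 5946091/3026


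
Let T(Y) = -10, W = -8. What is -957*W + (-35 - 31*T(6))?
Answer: 7931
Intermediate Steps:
-957*W + (-35 - 31*T(6)) = -957*(-8) + (-35 - 31*(-10)) = 7656 + (-35 + 310) = 7656 + 275 = 7931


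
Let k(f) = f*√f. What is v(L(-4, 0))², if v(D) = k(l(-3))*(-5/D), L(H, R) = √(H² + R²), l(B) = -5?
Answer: -3125/16 ≈ -195.31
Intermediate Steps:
k(f) = f^(3/2)
v(D) = 25*I*√5/D (v(D) = (-5)^(3/2)*(-5/D) = (-5*I*√5)*(-5/D) = 25*I*√5/D)
v(L(-4, 0))² = (25*I*√5/(√((-4)² + 0²)))² = (25*I*√5/(√(16 + 0)))² = (25*I*√5/(√16))² = (25*I*√5/4)² = -3125/16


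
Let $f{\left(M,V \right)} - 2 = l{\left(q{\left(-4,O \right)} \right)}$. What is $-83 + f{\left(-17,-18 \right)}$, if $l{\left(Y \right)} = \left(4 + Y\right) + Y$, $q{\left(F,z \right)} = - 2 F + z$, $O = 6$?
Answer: $-49$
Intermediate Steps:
$q{\left(F,z \right)} = z - 2 F$
$l{\left(Y \right)} = 4 + 2 Y$
$f{\left(M,V \right)} = 34$ ($f{\left(M,V \right)} = 2 + \left(4 + 2 \left(6 - -8\right)\right) = 2 + \left(4 + 2 \left(6 + 8\right)\right) = 2 + \left(4 + 2 \cdot 14\right) = 2 + \left(4 + 28\right) = 2 + 32 = 34$)
$-83 + f{\left(-17,-18 \right)} = -83 + 34 = -49$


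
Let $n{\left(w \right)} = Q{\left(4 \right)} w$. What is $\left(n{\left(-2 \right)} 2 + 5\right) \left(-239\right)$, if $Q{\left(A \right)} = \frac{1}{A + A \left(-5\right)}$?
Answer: $- \frac{5019}{4} \approx -1254.8$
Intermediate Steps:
$Q{\left(A \right)} = - \frac{1}{4 A}$ ($Q{\left(A \right)} = \frac{1}{A - 5 A} = \frac{1}{\left(-4\right) A} = - \frac{1}{4 A}$)
$n{\left(w \right)} = - \frac{w}{16}$ ($n{\left(w \right)} = - \frac{1}{4 \cdot 4} w = \left(- \frac{1}{4}\right) \frac{1}{4} w = - \frac{w}{16}$)
$\left(n{\left(-2 \right)} 2 + 5\right) \left(-239\right) = \left(\left(- \frac{1}{16}\right) \left(-2\right) 2 + 5\right) \left(-239\right) = \left(\frac{1}{8} \cdot 2 + 5\right) \left(-239\right) = \left(\frac{1}{4} + 5\right) \left(-239\right) = \frac{21}{4} \left(-239\right) = - \frac{5019}{4}$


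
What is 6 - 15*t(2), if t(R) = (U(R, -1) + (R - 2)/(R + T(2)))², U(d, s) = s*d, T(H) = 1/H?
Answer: -54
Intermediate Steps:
U(d, s) = d*s
t(R) = (-R + (-2 + R)/(½ + R))² (t(R) = (R*(-1) + (R - 2)/(R + 1/2))² = (-R + (-2 + R)/(R + ½))² = (-R + (-2 + R)/(½ + R))²)
6 - 15*t(2) = 6 - 15*(-4 + 2 - 2*2²)²/(1 + 2*2)² = 6 - 15*(-4 + 2 - 2*4)²/(1 + 4)² = 6 - 15*(-4 + 2 - 8)²/5² = 6 - 3*(-10)²/5 = 6 - 3*100/5 = 6 - 15*4 = 6 - 60 = -54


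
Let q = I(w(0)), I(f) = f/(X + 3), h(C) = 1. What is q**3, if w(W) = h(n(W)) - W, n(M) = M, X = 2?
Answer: 1/125 ≈ 0.0080000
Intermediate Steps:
w(W) = 1 - W
I(f) = f/5 (I(f) = f/(2 + 3) = f/5)
q = 1/5 (q = (1 - 1*0)/5 = (1 + 0)/5 = (1/5)*1 = 1/5 ≈ 0.20000)
q**3 = (1/5)**3 = 1/125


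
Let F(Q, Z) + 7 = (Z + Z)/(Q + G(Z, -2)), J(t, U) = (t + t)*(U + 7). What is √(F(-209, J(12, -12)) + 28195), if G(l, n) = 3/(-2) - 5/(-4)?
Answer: 2*√60951983/93 ≈ 167.90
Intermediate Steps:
G(l, n) = -¼ (G(l, n) = 3*(-½) - 5*(-¼) = -3/2 + 5/4 = -¼)
J(t, U) = 2*t*(7 + U) (J(t, U) = (2*t)*(7 + U) = 2*t*(7 + U))
F(Q, Z) = -7 + 2*Z/(-¼ + Q) (F(Q, Z) = -7 + (Z + Z)/(Q - ¼) = -7 + (2*Z)/(-¼ + Q) = -7 + 2*Z/(-¼ + Q))
√(F(-209, J(12, -12)) + 28195) = √((7 - 28*(-209) + 8*(2*12*(7 - 12)))/(-1 + 4*(-209)) + 28195) = √((7 + 5852 + 8*(2*12*(-5)))/(-1 - 836) + 28195) = √((7 + 5852 + 8*(-120))/(-837) + 28195) = √(-(7 + 5852 - 960)/837 + 28195) = √(-1/837*4899 + 28195) = √(-1633/279 + 28195) = √(7864772/279) = 2*√60951983/93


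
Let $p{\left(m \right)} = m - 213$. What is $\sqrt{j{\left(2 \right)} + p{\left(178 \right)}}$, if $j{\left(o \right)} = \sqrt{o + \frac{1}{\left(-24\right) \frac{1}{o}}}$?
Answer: $\frac{\sqrt{-1260 + 6 \sqrt{69}}}{6} \approx 5.7979 i$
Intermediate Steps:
$j{\left(o \right)} = \frac{\sqrt{138} \sqrt{o}}{12}$ ($j{\left(o \right)} = \sqrt{o - \frac{o}{24}} = \sqrt{\frac{23 o}{24}} = \frac{\sqrt{138} \sqrt{o}}{12}$)
$p{\left(m \right)} = -213 + m$
$\sqrt{j{\left(2 \right)} + p{\left(178 \right)}} = \sqrt{\frac{\sqrt{138} \sqrt{2}}{12} + \left(-213 + 178\right)} = \sqrt{\frac{\sqrt{69}}{6} - 35} = \sqrt{-35 + \frac{\sqrt{69}}{6}}$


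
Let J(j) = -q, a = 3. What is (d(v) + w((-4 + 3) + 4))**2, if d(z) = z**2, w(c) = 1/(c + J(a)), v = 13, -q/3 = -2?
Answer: 256036/9 ≈ 28448.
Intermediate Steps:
q = 6 (q = -3*(-2) = 6)
J(j) = -6 (J(j) = -1*6 = -6)
w(c) = 1/(-6 + c) (w(c) = 1/(c - 6) = 1/(-6 + c))
(d(v) + w((-4 + 3) + 4))**2 = (13**2 + 1/(-6 + ((-4 + 3) + 4)))**2 = (169 + 1/(-6 + (-1 + 4)))**2 = (169 + 1/(-6 + 3))**2 = (169 + 1/(-3))**2 = (169 - 1/3)**2 = (506/3)**2 = 256036/9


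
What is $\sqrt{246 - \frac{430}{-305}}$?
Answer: $\frac{14 \sqrt{4697}}{61} \approx 15.729$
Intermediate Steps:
$\sqrt{246 - \frac{430}{-305}} = \sqrt{246 - - \frac{86}{61}} = \sqrt{246 + \frac{86}{61}} = \sqrt{\frac{15092}{61}} = \frac{14 \sqrt{4697}}{61}$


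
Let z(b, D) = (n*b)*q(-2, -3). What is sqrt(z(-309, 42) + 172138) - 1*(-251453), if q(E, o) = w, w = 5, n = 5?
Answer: 251453 + sqrt(164413) ≈ 2.5186e+5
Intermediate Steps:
q(E, o) = 5
z(b, D) = 25*b (z(b, D) = (5*b)*5 = 25*b)
sqrt(z(-309, 42) + 172138) - 1*(-251453) = sqrt(25*(-309) + 172138) - 1*(-251453) = sqrt(-7725 + 172138) + 251453 = sqrt(164413) + 251453 = 251453 + sqrt(164413)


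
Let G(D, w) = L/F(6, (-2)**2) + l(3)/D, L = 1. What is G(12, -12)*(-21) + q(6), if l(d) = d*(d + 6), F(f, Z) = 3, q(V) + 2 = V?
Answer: -201/4 ≈ -50.250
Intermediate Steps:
q(V) = -2 + V
l(d) = d*(6 + d)
G(D, w) = 1/3 + 27/D (G(D, w) = 1/3 + (3*(6 + 3))/D = 1*(1/3) + (3*9)/D = 1/3 + 27/D)
G(12, -12)*(-21) + q(6) = ((1/3)*(81 + 12)/12)*(-21) + (-2 + 6) = ((1/3)*(1/12)*93)*(-21) + 4 = (31/12)*(-21) + 4 = -217/4 + 4 = -201/4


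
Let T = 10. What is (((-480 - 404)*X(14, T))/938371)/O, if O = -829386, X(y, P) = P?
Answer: 4420/389135885103 ≈ 1.1358e-8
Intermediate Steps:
(((-480 - 404)*X(14, T))/938371)/O = (((-480 - 404)*10)/938371)/(-829386) = (-884*10*(1/938371))*(-1/829386) = -8840*1/938371*(-1/829386) = -8840/938371*(-1/829386) = 4420/389135885103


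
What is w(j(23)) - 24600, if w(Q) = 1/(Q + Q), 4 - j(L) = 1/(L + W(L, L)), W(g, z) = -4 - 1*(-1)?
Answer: -1943390/79 ≈ -24600.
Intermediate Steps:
W(g, z) = -3 (W(g, z) = -4 + 1 = -3)
j(L) = 4 - 1/(-3 + L) (j(L) = 4 - 1/(L - 3) = 4 - 1/(-3 + L))
w(Q) = 1/(2*Q)
w(j(23)) - 24600 = 1/(2*(((-13 + 4*23)/(-3 + 23)))) - 24600 = 1/(2*(((-13 + 92)/20))) - 24600 = 1/(2*(((1/20)*79))) - 24600 = 1/(2*(79/20)) - 24600 = (½)*(20/79) - 24600 = 10/79 - 24600 = -1943390/79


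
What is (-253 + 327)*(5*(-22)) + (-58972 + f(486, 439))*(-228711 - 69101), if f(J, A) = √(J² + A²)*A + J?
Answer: 17417824492 - 130739468*√428917 ≈ -6.8206e+10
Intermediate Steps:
f(J, A) = J + A*√(A² + J²) (f(J, A) = √(A² + J²)*A + J = A*√(A² + J²) + J = J + A*√(A² + J²))
(-253 + 327)*(5*(-22)) + (-58972 + f(486, 439))*(-228711 - 69101) = (-253 + 327)*(5*(-22)) + (-58972 + (486 + 439*√(439² + 486²)))*(-228711 - 69101) = 74*(-110) + (-58972 + (486 + 439*√(192721 + 236196)))*(-297812) = -8140 + (-58972 + (486 + 439*√428917))*(-297812) = -8140 + (-58486 + 439*√428917)*(-297812) = -8140 + (17417832632 - 130739468*√428917) = 17417824492 - 130739468*√428917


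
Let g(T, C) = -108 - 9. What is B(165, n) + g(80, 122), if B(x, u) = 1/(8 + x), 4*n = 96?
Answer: -20240/173 ≈ -116.99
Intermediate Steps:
n = 24 (n = (¼)*96 = 24)
g(T, C) = -117
B(165, n) + g(80, 122) = 1/(8 + 165) - 117 = 1/173 - 117 = -20240/173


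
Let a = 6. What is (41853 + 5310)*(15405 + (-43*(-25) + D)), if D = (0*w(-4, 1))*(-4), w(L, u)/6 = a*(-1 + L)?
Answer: 777246240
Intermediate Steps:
w(L, u) = -36 + 36*L (w(L, u) = 6*(6*(-1 + L)) = 6*(-6 + 6*L) = -36 + 36*L)
D = 0 (D = (0*(-36 + 36*(-4)))*(-4) = (0*(-36 - 144))*(-4) = (0*(-180))*(-4) = 0*(-4) = 0)
(41853 + 5310)*(15405 + (-43*(-25) + D)) = (41853 + 5310)*(15405 + (-43*(-25) + 0)) = 47163*(15405 + (1075 + 0)) = 47163*(15405 + 1075) = 47163*16480 = 777246240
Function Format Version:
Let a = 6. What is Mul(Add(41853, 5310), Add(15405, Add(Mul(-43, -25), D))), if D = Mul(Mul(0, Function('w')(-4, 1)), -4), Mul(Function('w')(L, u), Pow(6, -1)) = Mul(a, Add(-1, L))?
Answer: 777246240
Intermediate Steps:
Function('w')(L, u) = Add(-36, Mul(36, L)) (Function('w')(L, u) = Mul(6, Mul(6, Add(-1, L))) = Mul(6, Add(-6, Mul(6, L))) = Add(-36, Mul(36, L)))
D = 0 (D = Mul(Mul(0, Add(-36, Mul(36, -4))), -4) = Mul(Mul(0, Add(-36, -144)), -4) = Mul(Mul(0, -180), -4) = Mul(0, -4) = 0)
Mul(Add(41853, 5310), Add(15405, Add(Mul(-43, -25), D))) = Mul(Add(41853, 5310), Add(15405, Add(Mul(-43, -25), 0))) = Mul(47163, Add(15405, Add(1075, 0))) = Mul(47163, Add(15405, 1075)) = Mul(47163, 16480) = 777246240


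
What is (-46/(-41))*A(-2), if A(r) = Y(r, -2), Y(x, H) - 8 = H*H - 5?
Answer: 322/41 ≈ 7.8537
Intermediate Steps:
Y(x, H) = 3 + H**2 (Y(x, H) = 8 + (H*H - 5) = 8 + (H**2 - 5) = 8 + (-5 + H**2) = 3 + H**2)
A(r) = 7 (A(r) = 3 + (-2)**2 = 3 + 4 = 7)
(-46/(-41))*A(-2) = -46/(-41)*7 = -46*(-1/41)*7 = (46/41)*7 = 322/41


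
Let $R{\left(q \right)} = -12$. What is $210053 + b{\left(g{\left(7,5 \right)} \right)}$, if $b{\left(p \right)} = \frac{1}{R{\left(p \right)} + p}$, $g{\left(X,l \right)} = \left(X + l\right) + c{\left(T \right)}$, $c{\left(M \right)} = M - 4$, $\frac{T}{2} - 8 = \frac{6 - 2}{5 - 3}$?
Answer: $\frac{3360849}{16} \approx 2.1005 \cdot 10^{5}$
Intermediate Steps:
$T = 20$ ($T = 16 + 2 \frac{6 - 2}{5 - 3} = 16 + 2 \cdot \frac{4}{2} = 16 + 2 \cdot 4 \cdot \frac{1}{2} = 16 + 2 \cdot 2 = 16 + 4 = 20$)
$c{\left(M \right)} = -4 + M$
$g{\left(X,l \right)} = 16 + X + l$ ($g{\left(X,l \right)} = \left(X + l\right) + \left(-4 + 20\right) = \left(X + l\right) + 16 = 16 + X + l$)
$b{\left(p \right)} = \frac{1}{-12 + p}$
$210053 + b{\left(g{\left(7,5 \right)} \right)} = 210053 + \frac{1}{-12 + \left(16 + 7 + 5\right)} = 210053 + \frac{1}{-12 + 28} = 210053 + \frac{1}{16} = \frac{3360849}{16}$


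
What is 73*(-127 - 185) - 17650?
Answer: -40426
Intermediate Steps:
73*(-127 - 185) - 17650 = 73*(-312) - 17650 = -22776 - 17650 = -40426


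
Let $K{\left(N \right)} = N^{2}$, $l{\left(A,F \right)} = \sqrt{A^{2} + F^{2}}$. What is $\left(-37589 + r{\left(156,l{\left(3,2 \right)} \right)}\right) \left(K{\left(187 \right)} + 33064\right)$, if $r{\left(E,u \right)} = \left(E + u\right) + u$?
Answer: $-2546679289 + 136066 \sqrt{13} \approx -2.5462 \cdot 10^{9}$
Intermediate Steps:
$r{\left(E,u \right)} = E + 2 u$
$\left(-37589 + r{\left(156,l{\left(3,2 \right)} \right)}\right) \left(K{\left(187 \right)} + 33064\right) = \left(-37589 + \left(156 + 2 \sqrt{3^{2} + 2^{2}}\right)\right) \left(187^{2} + 33064\right) = \left(-37589 + \left(156 + 2 \sqrt{9 + 4}\right)\right) \left(34969 + 33064\right) = \left(-37589 + \left(156 + 2 \sqrt{13}\right)\right) 68033 = \left(-37433 + 2 \sqrt{13}\right) 68033 = -2546679289 + 136066 \sqrt{13}$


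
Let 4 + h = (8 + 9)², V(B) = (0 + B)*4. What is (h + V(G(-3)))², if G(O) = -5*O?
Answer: 119025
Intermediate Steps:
V(B) = 4*B (V(B) = B*4 = 4*B)
h = 285 (h = -4 + (8 + 9)² = -4 + 17² = -4 + 289 = 285)
(h + V(G(-3)))² = (285 + 4*(-5*(-3)))² = (285 + 4*15)² = (285 + 60)² = 345² = 119025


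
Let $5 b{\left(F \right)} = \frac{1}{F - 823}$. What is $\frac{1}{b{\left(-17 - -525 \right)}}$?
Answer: $-1575$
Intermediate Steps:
$b{\left(F \right)} = \frac{1}{5 \left(-823 + F\right)}$ ($b{\left(F \right)} = \frac{1}{5 \left(F - 823\right)} = \frac{1}{5 \left(-823 + F\right)}$)
$\frac{1}{b{\left(-17 - -525 \right)}} = \frac{1}{\frac{1}{5} \frac{1}{-823 - -508}} = \frac{1}{\frac{1}{5} \frac{1}{-823 + \left(-17 + 525\right)}} = \frac{1}{\frac{1}{5} \frac{1}{-823 + 508}} = \frac{1}{\frac{1}{5} \frac{1}{-315}} = \frac{1}{\frac{1}{5} \left(- \frac{1}{315}\right)} = \frac{1}{- \frac{1}{1575}} = -1575$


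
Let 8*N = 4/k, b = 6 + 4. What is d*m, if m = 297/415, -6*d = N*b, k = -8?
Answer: 99/1328 ≈ 0.074548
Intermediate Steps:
b = 10
N = -1/16 (N = (4/(-8))/8 = (4*(-⅛))/8 = (⅛)*(-½) = -1/16 ≈ -0.062500)
d = 5/48 (d = -(-1)*10/96 = -⅙*(-5/8) = 5/48 ≈ 0.10417)
m = 297/415 (m = 297*(1/415) = 297/415 ≈ 0.71566)
d*m = (5/48)*(297/415) = 99/1328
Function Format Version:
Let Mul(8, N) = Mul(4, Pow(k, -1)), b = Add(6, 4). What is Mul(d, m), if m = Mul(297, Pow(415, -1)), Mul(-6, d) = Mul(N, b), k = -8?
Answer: Rational(99, 1328) ≈ 0.074548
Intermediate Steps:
b = 10
N = Rational(-1, 16) (N = Mul(Rational(1, 8), Mul(4, Pow(-8, -1))) = Mul(Rational(1, 8), Mul(4, Rational(-1, 8))) = Mul(Rational(1, 8), Rational(-1, 2)) = Rational(-1, 16) ≈ -0.062500)
d = Rational(5, 48) (d = Mul(Rational(-1, 6), Mul(Rational(-1, 16), 10)) = Mul(Rational(-1, 6), Rational(-5, 8)) = Rational(5, 48) ≈ 0.10417)
m = Rational(297, 415) (m = Mul(297, Rational(1, 415)) = Rational(297, 415) ≈ 0.71566)
Mul(d, m) = Mul(Rational(5, 48), Rational(297, 415)) = Rational(99, 1328)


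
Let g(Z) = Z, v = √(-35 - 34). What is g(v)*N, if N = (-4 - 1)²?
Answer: 25*I*√69 ≈ 207.67*I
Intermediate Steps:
v = I*√69 (v = √(-69) = I*√69 ≈ 8.3066*I)
N = 25 (N = (-5)² = 25)
g(v)*N = (I*√69)*25 = 25*I*√69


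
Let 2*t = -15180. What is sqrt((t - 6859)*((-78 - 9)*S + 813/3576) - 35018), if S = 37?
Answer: sqrt(16507963126266)/596 ≈ 6817.1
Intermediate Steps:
t = -7590 (t = (1/2)*(-15180) = -7590)
sqrt((t - 6859)*((-78 - 9)*S + 813/3576) - 35018) = sqrt((-7590 - 6859)*((-78 - 9)*37 + 813/3576) - 35018) = sqrt(-14449*(-87*37 + 813*(1/3576)) - 35018) = sqrt(-14449*(-3219 + 271/1192) - 35018) = sqrt(-14449*(-3836777/1192) - 35018) = sqrt(55437590873/1192 - 35018) = sqrt(55395849417/1192) = sqrt(16507963126266)/596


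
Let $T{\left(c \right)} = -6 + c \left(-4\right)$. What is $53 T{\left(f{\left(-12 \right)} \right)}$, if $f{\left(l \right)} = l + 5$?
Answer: $1166$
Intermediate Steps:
$f{\left(l \right)} = 5 + l$
$T{\left(c \right)} = -6 - 4 c$
$53 T{\left(f{\left(-12 \right)} \right)} = 53 \left(-6 - 4 \left(5 - 12\right)\right) = 53 \left(-6 - -28\right) = 53 \left(-6 + 28\right) = 53 \cdot 22 = 1166$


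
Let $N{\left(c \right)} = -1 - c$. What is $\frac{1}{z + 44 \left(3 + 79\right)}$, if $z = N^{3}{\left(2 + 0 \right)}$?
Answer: $\frac{1}{3581} \approx 0.00027925$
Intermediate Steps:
$z = -27$ ($z = \left(-1 - \left(2 + 0\right)\right)^{3} = \left(-1 - 2\right)^{3} = \left(-3\right)^{3} = -27$)
$\frac{1}{z + 44 \left(3 + 79\right)} = \frac{1}{-27 + 44 \left(3 + 79\right)} = \frac{1}{-27 + 44 \cdot 82} = \frac{1}{-27 + 3608} = \frac{1}{3581}$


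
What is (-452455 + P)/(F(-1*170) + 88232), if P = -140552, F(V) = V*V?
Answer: -197669/39044 ≈ -5.0627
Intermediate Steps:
F(V) = V²
(-452455 + P)/(F(-1*170) + 88232) = (-452455 - 140552)/((-1*170)² + 88232) = -593007/((-170)² + 88232) = -593007/(28900 + 88232) = -593007/117132 = -593007*1/117132 = -197669/39044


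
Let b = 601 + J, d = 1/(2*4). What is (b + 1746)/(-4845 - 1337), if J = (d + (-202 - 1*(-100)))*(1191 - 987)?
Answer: 36871/12364 ≈ 2.9821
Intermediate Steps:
d = ⅛ (d = 1/8 = ⅛ ≈ 0.12500)
J = -41565/2 (J = (⅛ + (-202 - 1*(-100)))*(1191 - 987) = (⅛ + (-202 + 100))*204 = (⅛ - 102)*204 = -815/8*204 = -41565/2 ≈ -20783.)
b = -40363/2 (b = 601 - 41565/2 = -40363/2 ≈ -20182.)
(b + 1746)/(-4845 - 1337) = (-40363/2 + 1746)/(-4845 - 1337) = -36871/2/(-6182) = -36871/2*(-1/6182) = 36871/12364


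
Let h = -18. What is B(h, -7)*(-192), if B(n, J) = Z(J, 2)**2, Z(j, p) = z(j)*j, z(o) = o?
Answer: -460992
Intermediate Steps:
Z(j, p) = j**2 (Z(j, p) = j*j = j**2)
B(n, J) = J**4 (B(n, J) = (J**2)**2 = J**4)
B(h, -7)*(-192) = (-7)**4*(-192) = 2401*(-192) = -460992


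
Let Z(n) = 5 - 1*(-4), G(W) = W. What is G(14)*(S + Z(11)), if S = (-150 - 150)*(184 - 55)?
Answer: -541674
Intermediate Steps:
Z(n) = 9 (Z(n) = 5 + 4 = 9)
S = -38700 (S = -300*129 = -38700)
G(14)*(S + Z(11)) = 14*(-38700 + 9) = 14*(-38691) = -541674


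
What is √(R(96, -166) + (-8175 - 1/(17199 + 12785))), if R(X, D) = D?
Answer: 3*I*√52075658370/7496 ≈ 91.329*I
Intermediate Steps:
√(R(96, -166) + (-8175 - 1/(17199 + 12785))) = √(-166 + (-8175 - 1/(17199 + 12785))) = √(-166 + (-8175 - 1/29984)) = √(-166 - 245119201/29984) = √(-250096545/29984) = 3*I*√52075658370/7496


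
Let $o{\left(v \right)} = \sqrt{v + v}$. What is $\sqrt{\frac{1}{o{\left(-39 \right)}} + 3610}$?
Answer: $\frac{\sqrt{21963240 - 78 i \sqrt{78}}}{78} \approx 60.083 - 0.00094226 i$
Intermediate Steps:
$o{\left(v \right)} = \sqrt{2} \sqrt{v}$ ($o{\left(v \right)} = \sqrt{2 v} = \sqrt{2} \sqrt{v}$)
$\sqrt{\frac{1}{o{\left(-39 \right)}} + 3610} = \sqrt{\frac{1}{\sqrt{2} \sqrt{-39}} + 3610} = \sqrt{\frac{1}{\sqrt{2} i \sqrt{39}} + 3610} = \sqrt{\frac{1}{i \sqrt{78}} + 3610} = \sqrt{- \frac{i \sqrt{78}}{78} + 3610} = \sqrt{3610 - \frac{i \sqrt{78}}{78}}$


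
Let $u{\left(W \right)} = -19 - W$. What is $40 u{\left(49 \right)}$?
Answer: $-2720$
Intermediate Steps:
$40 u{\left(49 \right)} = 40 \left(-19 - 49\right) = 40 \left(-68\right) = -2720$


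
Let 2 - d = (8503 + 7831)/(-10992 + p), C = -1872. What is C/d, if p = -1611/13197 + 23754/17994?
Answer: -15079715561456/28082359709 ≈ -536.98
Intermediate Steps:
p = 15805178/13192601 (p = -1611*1/13197 + 23754*(1/17994) = -537/4399 + 3959/2999 = 15805178/13192601 ≈ 1.1980)
d = 252741237381/72498632507 (d = 2 - (8503 + 7831)/(-10992 + 15805178/13192601) = 2 - 16334/(-144997265014/13192601) = 2 - 16334*(-13192601)/144997265014 = 2 - 1*(-107743972367/72498632507) = 2 + 107743972367/72498632507 = 252741237381/72498632507 ≈ 3.4862)
C/d = -1872/252741237381/72498632507 = -1872*72498632507/252741237381 = -15079715561456/28082359709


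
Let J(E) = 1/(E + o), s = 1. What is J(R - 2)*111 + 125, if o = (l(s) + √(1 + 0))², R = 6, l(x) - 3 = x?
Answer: 3736/29 ≈ 128.83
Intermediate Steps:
l(x) = 3 + x
o = 25 (o = ((3 + 1) + √(1 + 0))² = (4 + √1)² = (4 + 1)² = 5² = 25)
J(E) = 1/(25 + E) (J(E) = 1/(E + 25) = 1/(25 + E))
J(R - 2)*111 + 125 = 111/(25 + (6 - 2)) + 125 = 111/(25 + 4) + 125 = 111/29 + 125 = 3736/29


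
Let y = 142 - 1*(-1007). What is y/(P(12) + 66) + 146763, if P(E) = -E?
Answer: 2642117/18 ≈ 1.4678e+5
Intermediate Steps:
y = 1149 (y = 142 + 1007 = 1149)
y/(P(12) + 66) + 146763 = 1149/(-1*12 + 66) + 146763 = 1149/(-12 + 66) + 146763 = 1149/54 + 146763 = 1149*(1/54) + 146763 = 383/18 + 146763 = 2642117/18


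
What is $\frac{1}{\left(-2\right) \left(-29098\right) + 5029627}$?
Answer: $\frac{1}{5087823} \approx 1.9655 \cdot 10^{-7}$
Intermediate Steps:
$\frac{1}{\left(-2\right) \left(-29098\right) + 5029627} = \frac{1}{58196 + 5029627} = \frac{1}{5087823}$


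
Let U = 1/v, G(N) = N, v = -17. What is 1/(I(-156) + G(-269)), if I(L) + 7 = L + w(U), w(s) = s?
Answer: -17/7345 ≈ -0.0023145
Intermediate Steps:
U = -1/17 (U = 1/(-17) = -1/17 ≈ -0.058824)
I(L) = -120/17 + L (I(L) = -7 + (L - 1/17) = -7 + (-1/17 + L) = -120/17 + L)
1/(I(-156) + G(-269)) = 1/((-120/17 - 156) - 269) = 1/(-2772/17 - 269) = 1/(-7345/17) = -17/7345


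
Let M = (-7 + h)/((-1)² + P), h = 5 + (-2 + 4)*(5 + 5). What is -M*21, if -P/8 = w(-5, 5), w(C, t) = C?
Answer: -378/41 ≈ -9.2195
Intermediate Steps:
h = 25 (h = 5 + 2*10 = 5 + 20 = 25)
P = 40 (P = -8*(-5) = 40)
M = 18/41 (M = (-7 + 25)/((-1)² + 40) = 18/(1 + 40) = 18/41 ≈ 0.43902)
-M*21 = -1*18/41*21 = -18/41*21 = -378/41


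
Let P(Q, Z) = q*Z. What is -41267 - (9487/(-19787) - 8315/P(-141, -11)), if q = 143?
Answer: -1284582958771/31124951 ≈ -41272.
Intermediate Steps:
P(Q, Z) = 143*Z
-41267 - (9487/(-19787) - 8315/P(-141, -11)) = -41267 - (9487/(-19787) - 8315/(143*(-11))) = -41267 - (9487*(-1/19787) - 8315/(-1573)) = -41267 - (-9487/19787 - 8315*(-1/1573)) = -41267 - (-9487/19787 + 8315/1573) = -41267 - 1*149605854/31124951 = -41267 - 149605854/31124951 = -1284582958771/31124951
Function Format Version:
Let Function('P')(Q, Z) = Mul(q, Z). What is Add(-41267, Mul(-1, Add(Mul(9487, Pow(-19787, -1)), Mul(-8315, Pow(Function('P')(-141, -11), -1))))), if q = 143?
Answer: Rational(-1284582958771, 31124951) ≈ -41272.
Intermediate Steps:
Function('P')(Q, Z) = Mul(143, Z)
Add(-41267, Mul(-1, Add(Mul(9487, Pow(-19787, -1)), Mul(-8315, Pow(Function('P')(-141, -11), -1))))) = Add(-41267, Mul(-1, Add(Mul(9487, Pow(-19787, -1)), Mul(-8315, Pow(Mul(143, -11), -1))))) = Add(-41267, Mul(-1, Add(Mul(9487, Rational(-1, 19787)), Mul(-8315, Pow(-1573, -1))))) = Add(-41267, Mul(-1, Add(Rational(-9487, 19787), Mul(-8315, Rational(-1, 1573))))) = Add(-41267, Mul(-1, Add(Rational(-9487, 19787), Rational(8315, 1573)))) = Add(-41267, Mul(-1, Rational(149605854, 31124951))) = Add(-41267, Rational(-149605854, 31124951)) = Rational(-1284582958771, 31124951)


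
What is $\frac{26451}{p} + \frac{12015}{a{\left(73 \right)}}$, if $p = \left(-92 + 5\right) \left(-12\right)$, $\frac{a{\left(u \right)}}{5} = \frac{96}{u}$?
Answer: $\frac{1719229}{928} \approx 1852.6$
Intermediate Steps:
$a{\left(u \right)} = \frac{480}{u}$ ($a{\left(u \right)} = 5 \frac{96}{u} = \frac{480}{u}$)
$p = 1044$ ($p = \left(-87\right) \left(-12\right) = 1044$)
$\frac{26451}{p} + \frac{12015}{a{\left(73 \right)}} = \frac{26451}{1044} + \frac{12015}{480 \cdot \frac{1}{73}} = 26451 \cdot \frac{1}{1044} + \frac{12015}{480 \cdot \frac{1}{73}} = \frac{2939}{116} + \frac{12015}{\frac{480}{73}} = \frac{2939}{116} + 12015 \cdot \frac{73}{480} = \frac{2939}{116} + \frac{58473}{32} = \frac{1719229}{928}$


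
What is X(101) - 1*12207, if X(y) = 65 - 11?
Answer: -12153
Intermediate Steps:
X(y) = 54
X(101) - 1*12207 = 54 - 1*12207 = 54 - 12207 = -12153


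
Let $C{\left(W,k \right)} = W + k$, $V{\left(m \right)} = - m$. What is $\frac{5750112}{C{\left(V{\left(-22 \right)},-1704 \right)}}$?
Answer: $- \frac{2875056}{841} \approx -3418.6$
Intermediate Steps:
$\frac{5750112}{C{\left(V{\left(-22 \right)},-1704 \right)}} = \frac{5750112}{\left(-1\right) \left(-22\right) - 1704} = \frac{5750112}{22 - 1704} = \frac{5750112}{-1682} = 5750112 \left(- \frac{1}{1682}\right) = - \frac{2875056}{841}$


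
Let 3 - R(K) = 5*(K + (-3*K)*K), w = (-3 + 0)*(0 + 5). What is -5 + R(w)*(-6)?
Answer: -20723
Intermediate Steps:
w = -15 (w = -3*5 = -15)
R(K) = 3 - 5*K + 15*K² (R(K) = 3 - 5*(K + (-3*K)*K) = 3 - 5*(K - 3*K²) = 3 - (-15*K² + 5*K) = 3 + (-5*K + 15*K²) = 3 - 5*K + 15*K²)
-5 + R(w)*(-6) = -5 + (3 - 5*(-15) + 15*(-15)²)*(-6) = -5 + (3 + 75 + 15*225)*(-6) = -5 + (3 + 75 + 3375)*(-6) = -5 + 3453*(-6) = -5 - 20718 = -20723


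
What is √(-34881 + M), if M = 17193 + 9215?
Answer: I*√8473 ≈ 92.049*I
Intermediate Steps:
M = 26408
√(-34881 + M) = √(-34881 + 26408) = √(-8473) = I*√8473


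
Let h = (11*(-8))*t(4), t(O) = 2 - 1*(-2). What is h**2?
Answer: 123904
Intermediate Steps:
t(O) = 4 (t(O) = 2 + 2 = 4)
h = -352 (h = (11*(-8))*4 = -88*4 = -352)
h**2 = (-352)**2 = 123904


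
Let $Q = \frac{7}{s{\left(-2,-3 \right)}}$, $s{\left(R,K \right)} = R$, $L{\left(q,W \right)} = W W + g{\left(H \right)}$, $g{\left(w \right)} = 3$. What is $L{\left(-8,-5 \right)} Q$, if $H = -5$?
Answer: $-98$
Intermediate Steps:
$L{\left(q,W \right)} = 3 + W^{2}$ ($L{\left(q,W \right)} = W W + 3 = W^{2} + 3 = 3 + W^{2}$)
$Q = - \frac{7}{2}$ ($Q = \frac{7}{-2} = 7 \left(- \frac{1}{2}\right) = - \frac{7}{2} \approx -3.5$)
$L{\left(-8,-5 \right)} Q = \left(3 + \left(-5\right)^{2}\right) \left(- \frac{7}{2}\right) = \left(3 + 25\right) \left(- \frac{7}{2}\right) = 28 \left(- \frac{7}{2}\right) = -98$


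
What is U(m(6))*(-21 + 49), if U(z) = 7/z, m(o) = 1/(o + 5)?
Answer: 2156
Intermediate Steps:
m(o) = 1/(5 + o)
U(m(6))*(-21 + 49) = (7/(1/(5 + 6)))*(-21 + 49) = (7/(1/11))*28 = (7*11)*28 = 77*28 = 2156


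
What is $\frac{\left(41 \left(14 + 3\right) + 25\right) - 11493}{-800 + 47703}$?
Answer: $- \frac{10771}{46903} \approx -0.22964$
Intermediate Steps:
$\frac{\left(41 \left(14 + 3\right) + 25\right) - 11493}{-800 + 47703} = \frac{\left(41 \cdot 17 + 25\right) - 11493}{46903} = \left(\left(697 + 25\right) - 11493\right) \frac{1}{46903} = \left(722 - 11493\right) \frac{1}{46903} = \left(-10771\right) \frac{1}{46903} = - \frac{10771}{46903}$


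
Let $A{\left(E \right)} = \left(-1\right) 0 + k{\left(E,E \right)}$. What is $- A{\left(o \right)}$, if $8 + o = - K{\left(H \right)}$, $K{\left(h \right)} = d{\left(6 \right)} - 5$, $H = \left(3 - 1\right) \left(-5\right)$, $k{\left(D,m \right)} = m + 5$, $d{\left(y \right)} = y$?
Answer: $4$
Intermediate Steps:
$k{\left(D,m \right)} = 5 + m$
$H = -10$ ($H = 2 \left(-5\right) = -10$)
$K{\left(h \right)} = 1$ ($K{\left(h \right)} = 6 - 5 = 1$)
$o = -9$ ($o = -8 - 1 = -9$)
$A{\left(E \right)} = 5 + E$ ($A{\left(E \right)} = \left(-1\right) 0 + \left(5 + E\right) = 0 + \left(5 + E\right) = 5 + E$)
$- A{\left(o \right)} = - (5 - 9) = \left(-1\right) \left(-4\right) = 4$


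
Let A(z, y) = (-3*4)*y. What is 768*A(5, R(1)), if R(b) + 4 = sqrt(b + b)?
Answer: 36864 - 9216*sqrt(2) ≈ 23831.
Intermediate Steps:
R(b) = -4 + sqrt(2)*sqrt(b) (R(b) = -4 + sqrt(b + b) = -4 + sqrt(2*b) = -4 + sqrt(2)*sqrt(b))
A(z, y) = -12*y
768*A(5, R(1)) = 768*(-12*(-4 + sqrt(2)*sqrt(1))) = 768*(-12*(-4 + sqrt(2)*1)) = 768*(-12*(-4 + sqrt(2))) = 768*(48 - 12*sqrt(2)) = 36864 - 9216*sqrt(2)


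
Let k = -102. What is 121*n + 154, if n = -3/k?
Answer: 5357/34 ≈ 157.56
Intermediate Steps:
n = 1/34 (n = -3/(-102) = -3*(-1/102) = 1/34 ≈ 0.029412)
121*n + 154 = 121*(1/34) + 154 = 121/34 + 154 = 5357/34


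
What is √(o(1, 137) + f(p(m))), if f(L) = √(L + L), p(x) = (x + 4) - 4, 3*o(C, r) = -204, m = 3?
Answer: √(-68 + √6) ≈ 8.0963*I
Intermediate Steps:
o(C, r) = -68 (o(C, r) = (⅓)*(-204) = -68)
p(x) = x (p(x) = (4 + x) - 4 = x)
f(L) = √2*√L (f(L) = √(2*L) = √2*√L)
√(o(1, 137) + f(p(m))) = √(-68 + √2*√3) = √(-68 + √6)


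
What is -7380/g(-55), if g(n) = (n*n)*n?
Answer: 1476/33275 ≈ 0.044358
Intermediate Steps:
g(n) = n³ (g(n) = n²*n = n³)
-7380/g(-55) = -7380/((-55)³) = -7380/(-166375) = -7380*(-1/166375) = 1476/33275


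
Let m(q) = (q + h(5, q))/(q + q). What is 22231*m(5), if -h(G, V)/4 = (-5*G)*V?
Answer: 2245331/2 ≈ 1.1227e+6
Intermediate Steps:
h(G, V) = 20*G*V (h(G, V) = -4*(-5*G)*V = -(-20)*G*V = 20*G*V)
m(q) = 101/2 (m(q) = (q + 20*5*q)/(q + q) = (q + 100*q)/((2*q)) = (101*q)*(1/(2*q)) = 101/2)
22231*m(5) = 22231*(101/2) = 2245331/2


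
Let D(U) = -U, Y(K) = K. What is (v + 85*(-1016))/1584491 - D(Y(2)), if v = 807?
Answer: 3083429/1584491 ≈ 1.9460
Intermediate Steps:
(v + 85*(-1016))/1584491 - D(Y(2)) = (807 + 85*(-1016))/1584491 - (-1)*2 = (807 - 86360)*(1/1584491) - 1*(-2) = -85553*1/1584491 + 2 = -85553/1584491 + 2 = 3083429/1584491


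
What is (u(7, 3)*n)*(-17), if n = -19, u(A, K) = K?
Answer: 969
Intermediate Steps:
(u(7, 3)*n)*(-17) = (3*(-19))*(-17) = -57*(-17) = 969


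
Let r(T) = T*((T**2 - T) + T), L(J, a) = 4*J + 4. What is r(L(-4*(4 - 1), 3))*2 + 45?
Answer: -170323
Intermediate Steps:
L(J, a) = 4 + 4*J
r(T) = T**3 (r(T) = T*T**2 = T**3)
r(L(-4*(4 - 1), 3))*2 + 45 = (4 + 4*(-4*(4 - 1)))**3*2 + 45 = (4 + 4*(-4*3))**3*2 + 45 = (4 + 4*(-12))**3*2 + 45 = (4 - 48)**3*2 + 45 = (-44)**3*2 + 45 = -85184*2 + 45 = -170368 + 45 = -170323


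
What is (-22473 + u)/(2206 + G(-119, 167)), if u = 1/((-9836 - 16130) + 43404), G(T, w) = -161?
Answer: -391884173/35660710 ≈ -10.989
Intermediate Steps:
u = 1/17438 (u = 1/(-25966 + 43404) = 1/17438 ≈ 5.7346e-5)
(-22473 + u)/(2206 + G(-119, 167)) = (-22473 + 1/17438)/(2206 - 161) = -391884173/17438/2045 = -391884173/17438*1/2045 = -391884173/35660710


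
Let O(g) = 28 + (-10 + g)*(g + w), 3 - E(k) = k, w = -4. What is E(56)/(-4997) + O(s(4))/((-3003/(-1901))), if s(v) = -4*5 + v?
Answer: 5205773915/15005991 ≈ 346.91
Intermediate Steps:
E(k) = 3 - k
s(v) = -20 + v
O(g) = 28 + (-10 + g)*(-4 + g) (O(g) = 28 + (-10 + g)*(g - 4) = 28 + (-10 + g)*(-4 + g))
E(56)/(-4997) + O(s(4))/((-3003/(-1901))) = (3 - 1*56)/(-4997) + (68 + (-20 + 4)² - 14*(-20 + 4))/((-3003/(-1901))) = (3 - 56)*(-1/4997) + (68 + (-16)² - 14*(-16))/((-3003*(-1/1901))) = -53*(-1/4997) + (68 + 256 + 224)/(3003/1901) = 53/4997 + 548*(1901/3003) = 53/4997 + 1041748/3003 = 5205773915/15005991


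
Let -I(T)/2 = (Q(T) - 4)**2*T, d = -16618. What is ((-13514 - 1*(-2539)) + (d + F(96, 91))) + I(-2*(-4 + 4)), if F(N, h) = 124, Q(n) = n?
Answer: -27469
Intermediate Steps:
I(T) = -2*T*(-4 + T)**2 (I(T) = -2*(T - 4)**2*T = -2*(-4 + T)**2*T = -2*T*(-4 + T)**2)
((-13514 - 1*(-2539)) + (d + F(96, 91))) + I(-2*(-4 + 4)) = ((-13514 - 1*(-2539)) + (-16618 + 124)) - 2*(-2*(-4 + 4))*(-4 - 2*(-4 + 4))**2 = ((-13514 + 2539) - 16494) - 2*(-2*0)*(-4 - 2*0)**2 = (-10975 - 16494) - 2*0*(-4 + 0)**2 = -27469 - 2*0*(-4)**2 = -27469 - 2*0*16 = -27469 + 0 = -27469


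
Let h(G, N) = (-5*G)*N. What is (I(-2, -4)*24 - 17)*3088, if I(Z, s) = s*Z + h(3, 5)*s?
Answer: 22774000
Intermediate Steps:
h(G, N) = -5*G*N
I(Z, s) = -75*s + Z*s (I(Z, s) = s*Z + (-5*3*5)*s = Z*s - 75*s = -75*s + Z*s)
(I(-2, -4)*24 - 17)*3088 = (-4*(-75 - 2)*24 - 17)*3088 = (-4*(-77)*24 - 17)*3088 = (308*24 - 17)*3088 = (7392 - 17)*3088 = 7375*3088 = 22774000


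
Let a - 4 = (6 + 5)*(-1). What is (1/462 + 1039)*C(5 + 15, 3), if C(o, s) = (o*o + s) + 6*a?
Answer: 173286859/462 ≈ 3.7508e+5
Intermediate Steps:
a = -7 (a = 4 + (6 + 5)*(-1) = 4 + 11*(-1) = 4 - 11 = -7)
C(o, s) = -42 + s + o² (C(o, s) = (o*o + s) + 6*(-7) = (o² + s) - 42 = (s + o²) - 42 = -42 + s + o²)
(1/462 + 1039)*C(5 + 15, 3) = (1/462 + 1039)*(-42 + 3 + (5 + 15)²) = (1/462 + 1039)*(-42 + 3 + 20²) = 480019*(-42 + 3 + 400)/462 = (480019/462)*361 = 173286859/462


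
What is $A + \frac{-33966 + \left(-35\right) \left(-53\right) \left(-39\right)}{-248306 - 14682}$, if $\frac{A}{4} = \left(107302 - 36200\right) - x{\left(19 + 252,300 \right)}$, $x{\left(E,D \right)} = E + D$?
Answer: $\frac{74195332823}{262988} \approx 2.8212 \cdot 10^{5}$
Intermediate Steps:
$x{\left(E,D \right)} = D + E$
$A = 282124$ ($A = 4 \left(\left(107302 - 36200\right) - \left(300 + \left(19 + 252\right)\right)\right) = 4 \left(\left(107302 - 36200\right) - \left(300 + 271\right)\right) = 4 \left(71102 - 571\right) = 4 \cdot 70531 = 282124$)
$A + \frac{-33966 + \left(-35\right) \left(-53\right) \left(-39\right)}{-248306 - 14682} = 282124 + \frac{-33966 + \left(-35\right) \left(-53\right) \left(-39\right)}{-248306 - 14682} = 282124 + \frac{-33966 + 1855 \left(-39\right)}{-262988} = 282124 + \left(-33966 - 72345\right) \left(- \frac{1}{262988}\right) = 282124 - - \frac{106311}{262988} = 282124 + \frac{106311}{262988} = \frac{74195332823}{262988}$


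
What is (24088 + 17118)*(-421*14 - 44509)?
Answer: -2076906018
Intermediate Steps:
(24088 + 17118)*(-421*14 - 44509) = 41206*(-5894 - 44509) = 41206*(-50403) = -2076906018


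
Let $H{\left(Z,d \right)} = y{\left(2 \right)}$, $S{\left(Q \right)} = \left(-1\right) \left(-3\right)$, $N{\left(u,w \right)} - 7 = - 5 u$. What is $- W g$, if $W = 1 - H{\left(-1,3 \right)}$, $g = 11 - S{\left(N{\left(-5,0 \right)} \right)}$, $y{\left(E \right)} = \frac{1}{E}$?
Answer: $-4$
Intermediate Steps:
$N{\left(u,w \right)} = 7 - 5 u$
$S{\left(Q \right)} = 3$
$H{\left(Z,d \right)} = \frac{1}{2}$
$g = 8$ ($g = 11 - 3 = 8$)
$W = \frac{1}{2}$ ($W = 1 - \frac{1}{2} = \frac{1}{2} \approx 0.5$)
$- W g = - \frac{8}{2} = \left(-1\right) 4 = -4$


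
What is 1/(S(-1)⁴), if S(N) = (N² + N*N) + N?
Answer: 1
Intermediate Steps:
S(N) = N + 2*N² (S(N) = (N² + N²) + N = 2*N² + N = N + 2*N²)
1/(S(-1)⁴) = 1/((-(1 + 2*(-1)))⁴) = 1/((-(1 - 2))⁴) = 1/((-1*(-1))⁴) = 1/(1⁴) = 1/1 = 1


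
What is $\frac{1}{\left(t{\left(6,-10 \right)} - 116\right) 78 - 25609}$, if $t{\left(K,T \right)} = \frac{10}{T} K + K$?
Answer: $- \frac{1}{34657} \approx -2.8854 \cdot 10^{-5}$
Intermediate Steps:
$t{\left(K,T \right)} = K + \frac{10 K}{T}$ ($t{\left(K,T \right)} = \frac{10 K}{T} + K = K + \frac{10 K}{T}$)
$\frac{1}{\left(t{\left(6,-10 \right)} - 116\right) 78 - 25609} = \frac{1}{\left(\frac{6 \left(10 - 10\right)}{-10} - 116\right) 78 - 25609} = \frac{1}{\left(6 \left(- \frac{1}{10}\right) 0 - 116\right) 78 - 25609} = \frac{1}{\left(0 - 116\right) 78 - 25609} = \frac{1}{\left(-116\right) 78 - 25609} = \frac{1}{-9048 - 25609} = \frac{1}{-34657} = - \frac{1}{34657}$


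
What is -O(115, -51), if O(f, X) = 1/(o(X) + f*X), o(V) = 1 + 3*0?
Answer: 1/5864 ≈ 0.00017053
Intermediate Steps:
o(V) = 1 (o(V) = 1 + 0 = 1)
O(f, X) = 1/(1 + X*f) (O(f, X) = 1/(1 + f*X) = 1/(1 + X*f))
-O(115, -51) = -1/(1 - 51*115) = -1/(1 - 5865) = -1/(-5864) = -1*(-1/5864) = 1/5864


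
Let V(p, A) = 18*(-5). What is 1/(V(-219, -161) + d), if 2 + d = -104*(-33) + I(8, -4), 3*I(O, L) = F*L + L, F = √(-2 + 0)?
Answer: 313/1045003 + I*√2/8360024 ≈ 0.00029952 + 1.6916e-7*I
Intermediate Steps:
V(p, A) = -90
F = I*√2 (F = √(-2) = I*√2 ≈ 1.4142*I)
I(O, L) = L/3 + I*L*√2/3 (I(O, L) = ((I*√2)*L + L)/3 = (I*L*√2 + L)/3 = (L + I*L*√2)/3 = L/3 + I*L*√2/3)
d = 10286/3 - 4*I*√2/3 (d = -2 + (-104*(-33) + (⅓)*(-4)*(1 + I*√2)) = -2 + (3432 + (-4/3 - 4*I*√2/3)) = -2 + (10292/3 - 4*I*√2/3) = 10286/3 - 4*I*√2/3 ≈ 3428.7 - 1.8856*I)
1/(V(-219, -161) + d) = 1/(-90 + (10286/3 - 4*I*√2/3)) = 1/(10016/3 - 4*I*√2/3)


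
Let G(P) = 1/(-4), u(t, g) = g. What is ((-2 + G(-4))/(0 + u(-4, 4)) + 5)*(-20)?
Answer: -355/4 ≈ -88.750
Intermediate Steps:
G(P) = -¼
((-2 + G(-4))/(0 + u(-4, 4)) + 5)*(-20) = ((-2 - ¼)/(0 + 4) + 5)*(-20) = (-9/4/4 + 5)*(-20) = (-9/4*¼ + 5)*(-20) = (-9/16 + 5)*(-20) = (71/16)*(-20) = -355/4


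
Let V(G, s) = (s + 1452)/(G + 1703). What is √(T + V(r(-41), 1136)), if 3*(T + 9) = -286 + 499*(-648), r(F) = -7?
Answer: I*√43639782042/636 ≈ 328.46*I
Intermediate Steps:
T = -323665/3 (T = -9 + (-286 + 499*(-648))/3 = -9 + (-286 - 323352)/3 = -9 + (⅓)*(-323638) = -9 - 323638/3 = -323665/3 ≈ -1.0789e+5)
V(G, s) = (1452 + s)/(1703 + G)
√(T + V(r(-41), 1136)) = √(-323665/3 + (1452 + 1136)/(1703 - 7)) = √(-323665/3 + 2588/1696) = √(-323665/3 + (1/1696)*2588) = √(-323665/3 + 647/424) = √(-137232019/1272) = I*√43639782042/636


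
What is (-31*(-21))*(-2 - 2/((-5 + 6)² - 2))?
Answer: 0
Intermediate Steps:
(-31*(-21))*(-2 - 2/((-5 + 6)² - 2)) = 651*(-2 - 2/(1² - 2)) = 651*(-2 - 2/(1 - 2)) = 651*(-2 - 2/(-1)) = 651*(-2 - 2*(-1)) = 651*(-2 + 2) = 651*0 = 0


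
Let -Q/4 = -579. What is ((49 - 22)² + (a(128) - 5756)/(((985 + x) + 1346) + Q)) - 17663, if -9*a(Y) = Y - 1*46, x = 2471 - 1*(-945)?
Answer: -1228901464/72567 ≈ -16935.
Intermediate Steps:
Q = 2316 (Q = -4*(-579) = 2316)
x = 3416 (x = 2471 + 945 = 3416)
a(Y) = 46/9 - Y/9 (a(Y) = -(Y - 1*46)/9 = -(Y - 46)/9 = -(-46 + Y)/9 = 46/9 - Y/9)
((49 - 22)² + (a(128) - 5756)/(((985 + x) + 1346) + Q)) - 17663 = ((49 - 22)² + ((46/9 - ⅑*128) - 5756)/(((985 + 3416) + 1346) + 2316)) - 17663 = (27² + ((46/9 - 128/9) - 5756)/((4401 + 1346) + 2316)) - 17663 = (729 + (-82/9 - 5756)/(5747 + 2316)) - 17663 = (729 - 51886/9/8063) - 17663 = (729 - 51886/9*1/8063) - 17663 = (729 - 51886/72567) - 17663 = 52849457/72567 - 17663 = -1228901464/72567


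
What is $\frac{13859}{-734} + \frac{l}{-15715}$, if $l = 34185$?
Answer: $- \frac{48577195}{2306962} \approx -21.057$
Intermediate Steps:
$\frac{13859}{-734} + \frac{l}{-15715} = \frac{13859}{-734} + \frac{34185}{-15715} = 13859 \left(- \frac{1}{734}\right) + 34185 \left(- \frac{1}{15715}\right) = - \frac{13859}{734} - \frac{6837}{3143} = - \frac{48577195}{2306962}$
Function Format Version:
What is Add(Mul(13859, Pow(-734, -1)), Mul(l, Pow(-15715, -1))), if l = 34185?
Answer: Rational(-48577195, 2306962) ≈ -21.057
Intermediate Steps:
Add(Mul(13859, Pow(-734, -1)), Mul(l, Pow(-15715, -1))) = Add(Mul(13859, Pow(-734, -1)), Mul(34185, Pow(-15715, -1))) = Add(Mul(13859, Rational(-1, 734)), Mul(34185, Rational(-1, 15715))) = Add(Rational(-13859, 734), Rational(-6837, 3143)) = Rational(-48577195, 2306962)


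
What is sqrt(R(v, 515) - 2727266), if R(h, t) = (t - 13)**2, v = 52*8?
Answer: I*sqrt(2475262) ≈ 1573.3*I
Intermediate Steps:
v = 416
R(h, t) = (-13 + t)**2
sqrt(R(v, 515) - 2727266) = sqrt((-13 + 515)**2 - 2727266) = sqrt(502**2 - 2727266) = sqrt(252004 - 2727266) = sqrt(-2475262) = I*sqrt(2475262)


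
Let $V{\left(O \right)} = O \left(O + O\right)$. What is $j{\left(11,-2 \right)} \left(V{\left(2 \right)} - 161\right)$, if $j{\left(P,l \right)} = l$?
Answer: $306$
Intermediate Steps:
$V{\left(O \right)} = 2 O^{2}$ ($V{\left(O \right)} = O 2 O = 2 O^{2}$)
$j{\left(11,-2 \right)} \left(V{\left(2 \right)} - 161\right) = - 2 \left(2 \cdot 2^{2} - 161\right) = - 2 \left(2 \cdot 4 - 161\right) = - 2 \left(8 - 161\right) = \left(-2\right) \left(-153\right) = 306$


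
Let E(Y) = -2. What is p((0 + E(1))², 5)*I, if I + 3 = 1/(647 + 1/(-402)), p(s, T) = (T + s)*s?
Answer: -28075572/260093 ≈ -107.94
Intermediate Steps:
p(s, T) = s*(T + s)
I = -779877/260093 (I = -3 + 1/(647 + 1/(-402)) = -3 + 1/(647 - 1/402) = -3 + 1/(260093/402) = -3 + 402/260093 = -779877/260093 ≈ -2.9985)
p((0 + E(1))², 5)*I = ((0 - 2)²*(5 + (0 - 2)²))*(-779877/260093) = ((-2)²*(5 + (-2)²))*(-779877/260093) = (4*(5 + 4))*(-779877/260093) = (4*9)*(-779877/260093) = 36*(-779877/260093) = -28075572/260093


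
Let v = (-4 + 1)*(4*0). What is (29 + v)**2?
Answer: 841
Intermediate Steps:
v = 0 (v = -3*0 = 0)
(29 + v)**2 = (29 + 0)**2 = 29**2 = 841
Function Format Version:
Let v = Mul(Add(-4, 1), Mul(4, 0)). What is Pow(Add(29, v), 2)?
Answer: 841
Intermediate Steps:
v = 0 (v = Mul(-3, 0) = 0)
Pow(Add(29, v), 2) = Pow(Add(29, 0), 2) = Pow(29, 2) = 841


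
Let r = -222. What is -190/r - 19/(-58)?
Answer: 7619/6438 ≈ 1.1834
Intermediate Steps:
-190/r - 19/(-58) = -190/(-222) - 19/(-58) = -190*(-1/222) - 19*(-1/58) = 95/111 + 19/58 = 7619/6438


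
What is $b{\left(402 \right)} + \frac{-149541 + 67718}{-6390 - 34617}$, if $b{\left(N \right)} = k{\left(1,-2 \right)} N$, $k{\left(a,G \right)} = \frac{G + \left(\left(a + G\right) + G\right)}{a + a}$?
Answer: $- \frac{41130212}{41007} \approx -1003.0$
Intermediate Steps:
$k{\left(a,G \right)} = \frac{a + 3 G}{2 a}$ ($k{\left(a,G \right)} = \frac{G + \left(\left(G + a\right) + G\right)}{2 a} = \left(G + \left(a + 2 G\right)\right) \frac{1}{2 a} = \left(a + 3 G\right) \frac{1}{2 a} = \frac{a + 3 G}{2 a}$)
$b{\left(N \right)} = - \frac{5 N}{2}$ ($b{\left(N \right)} = \frac{1 + 3 \left(-2\right)}{2 \cdot 1} N = \frac{1}{2} \cdot 1 \left(1 - 6\right) N = \frac{1}{2} \cdot 1 \left(-5\right) N = - \frac{5 N}{2}$)
$b{\left(402 \right)} + \frac{-149541 + 67718}{-6390 - 34617} = \left(- \frac{5}{2}\right) 402 + \frac{-149541 + 67718}{-6390 - 34617} = -1005 - \frac{81823}{-41007} = -1005 - - \frac{81823}{41007} = -1005 + \frac{81823}{41007} = - \frac{41130212}{41007}$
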